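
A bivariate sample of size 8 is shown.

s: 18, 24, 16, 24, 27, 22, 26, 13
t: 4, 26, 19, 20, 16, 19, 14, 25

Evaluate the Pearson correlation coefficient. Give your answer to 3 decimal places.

-0.081

n = 8, Σs = 170, Σt = 143, Σs² = 3790, Σt² = 2891, Σst = 3019
nΣst − ΣsΣt = 24152 − 24310 = -158
nΣs² − (Σs)² = 30320 − 28900 = 1420; nΣt² − (Σt)² = 23128 − 20449 = 2679
r = -158 / √(1420 × 2679) = -158 / 1950.4307 ≈ -0.081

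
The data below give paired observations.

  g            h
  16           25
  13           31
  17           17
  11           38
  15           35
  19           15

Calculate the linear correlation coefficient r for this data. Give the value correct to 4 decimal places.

-0.8999

n = 6, Σg = 91, Σh = 161, Σg² = 1421, Σh² = 4769, Σgh = 2320
nΣgh − ΣgΣh = 13920 − 14651 = -731
nΣg² − (Σg)² = 8526 − 8281 = 245; nΣh² − (Σh)² = 28614 − 25921 = 2693
r = -731 / √(245 × 2693) = -731 / 812.2715 ≈ -0.8999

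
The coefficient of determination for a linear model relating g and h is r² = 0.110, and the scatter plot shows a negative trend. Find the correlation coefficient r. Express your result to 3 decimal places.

|r| = √0.110 = 0.332
The association is negative, so r = −0.332.

-0.332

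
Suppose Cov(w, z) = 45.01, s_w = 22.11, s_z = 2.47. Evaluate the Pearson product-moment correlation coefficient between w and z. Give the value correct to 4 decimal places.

r = Cov(w,z) / (s_w · s_z) = 45.01 / (22.11 × 2.47)
  = 45.01 / 54.6117 ≈ 0.8242

0.8242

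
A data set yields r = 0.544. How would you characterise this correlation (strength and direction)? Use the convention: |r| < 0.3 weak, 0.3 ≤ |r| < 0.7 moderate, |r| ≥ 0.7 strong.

moderate positive

r = 0.544 > 0 so the relationship is positive.
|r| = 0.544, which falls in the moderate range.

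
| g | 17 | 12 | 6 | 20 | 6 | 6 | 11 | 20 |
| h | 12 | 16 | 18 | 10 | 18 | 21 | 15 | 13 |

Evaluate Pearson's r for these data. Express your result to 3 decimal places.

n = 8, Σg = 98, Σh = 123, Σg² = 1462, Σh² = 1983, Σgh = 1363
nΣgh − ΣgΣh = 10904 − 12054 = -1150
nΣg² − (Σg)² = 11696 − 9604 = 2092; nΣh² − (Σh)² = 15864 − 15129 = 735
r = -1150 / √(2092 × 735) = -1150 / 1240.0081 ≈ -0.927

-0.927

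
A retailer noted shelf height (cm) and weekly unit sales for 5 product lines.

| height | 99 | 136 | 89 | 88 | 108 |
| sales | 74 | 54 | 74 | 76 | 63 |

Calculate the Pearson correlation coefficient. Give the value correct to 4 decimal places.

n = 5, Σx = 520, Σy = 341, Σx² = 55626, Σy² = 23613, Σxy = 34748
nΣxy − ΣxΣy = 173740 − 177320 = -3580
nΣx² − (Σx)² = 278130 − 270400 = 7730; nΣy² − (Σy)² = 118065 − 116281 = 1784
r = -3580 / √(7730 × 1784) = -3580 / 3713.5320 ≈ -0.9640

-0.9640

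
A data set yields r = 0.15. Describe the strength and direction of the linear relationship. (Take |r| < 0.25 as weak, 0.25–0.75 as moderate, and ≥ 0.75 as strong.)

weak positive

r = 0.15 > 0 so the relationship is positive.
|r| = 0.15, which falls in the weak range.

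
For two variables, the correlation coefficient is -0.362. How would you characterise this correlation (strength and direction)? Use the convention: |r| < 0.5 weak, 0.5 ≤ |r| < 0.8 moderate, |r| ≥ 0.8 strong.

r = -0.362 < 0 so the relationship is negative.
|r| = 0.362, which falls in the weak range.

weak negative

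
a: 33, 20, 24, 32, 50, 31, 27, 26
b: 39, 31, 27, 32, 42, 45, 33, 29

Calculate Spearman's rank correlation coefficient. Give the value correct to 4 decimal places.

0.7381

Rank a: 7, 1, 2, 6, 8, 5, 4, 3
Rank b: 6, 3, 1, 4, 7, 8, 5, 2
d = rank(a) − rank(b): 1, -2, 1, 2, 1, -3, -1, 1; Σd² = 22
ρ = 1 − 6Σd² / [n(n²−1)] = 1 − 6×22 / (8×63) = 1 − 132/504 ≈ 0.7381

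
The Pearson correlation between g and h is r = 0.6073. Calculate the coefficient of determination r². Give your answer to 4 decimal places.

r² = (0.6073)² = 0.3688

0.3688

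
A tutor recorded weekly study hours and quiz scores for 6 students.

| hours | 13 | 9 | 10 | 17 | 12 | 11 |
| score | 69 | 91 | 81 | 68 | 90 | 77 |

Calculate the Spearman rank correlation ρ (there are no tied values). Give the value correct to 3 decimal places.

-0.829

Rank hours: 5, 1, 2, 6, 4, 3
Rank score: 2, 6, 4, 1, 5, 3
d = rank(hours) − rank(score): 3, -5, -2, 5, -1, 0; Σd² = 64
ρ = 1 − 6Σd² / [n(n²−1)] = 1 − 6×64 / (6×35) = 1 − 384/210 ≈ -0.829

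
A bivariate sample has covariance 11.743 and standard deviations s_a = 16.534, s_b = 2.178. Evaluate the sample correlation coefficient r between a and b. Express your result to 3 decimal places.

r = Cov(a,b) / (s_a · s_b) = 11.743 / (16.534 × 2.178)
  = 11.743 / 36.0111 ≈ 0.326

0.326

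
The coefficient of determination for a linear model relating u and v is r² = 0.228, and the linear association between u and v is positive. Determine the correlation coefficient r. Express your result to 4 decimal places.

0.4775

|r| = √0.228 = 0.4775
The association is positive, so r = 0.4775.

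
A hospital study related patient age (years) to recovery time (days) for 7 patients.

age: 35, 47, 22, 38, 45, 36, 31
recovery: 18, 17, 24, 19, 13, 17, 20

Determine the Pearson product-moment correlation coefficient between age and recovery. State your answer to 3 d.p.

n = 7, Σx = 254, Σy = 128, Σx² = 9644, Σy² = 2408, Σxy = 4496
nΣxy − ΣxΣy = 31472 − 32512 = -1040
nΣx² − (Σx)² = 67508 − 64516 = 2992; nΣy² − (Σy)² = 16856 − 16384 = 472
r = -1040 / √(2992 × 472) = -1040 / 1188.3703 ≈ -0.875

-0.875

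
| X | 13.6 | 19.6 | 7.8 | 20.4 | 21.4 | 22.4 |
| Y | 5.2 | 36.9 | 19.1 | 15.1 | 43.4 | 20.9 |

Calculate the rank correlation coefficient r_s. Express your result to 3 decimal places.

0.486

Rank X: 2, 3, 1, 4, 5, 6
Rank Y: 1, 5, 3, 2, 6, 4
d = rank(X) − rank(Y): 1, -2, -2, 2, -1, 2; Σd² = 18
ρ = 1 − 6Σd² / [n(n²−1)] = 1 − 6×18 / (6×35) = 1 − 108/210 ≈ 0.486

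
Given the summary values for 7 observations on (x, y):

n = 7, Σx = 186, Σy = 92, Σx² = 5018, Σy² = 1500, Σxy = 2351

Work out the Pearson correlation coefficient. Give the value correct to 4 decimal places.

-0.6305

r = (nΣxy − ΣxΣy) / √[(nΣx² − (Σx)²)(nΣy² − (Σy)²)]
Numerator: 7×2351 − 186×92 = -655
Denominator: √[(35126 − 34596)(10500 − 8464)] = √[530 × 2036] = 1038.7878
r = -655 / 1038.7878 ≈ -0.6305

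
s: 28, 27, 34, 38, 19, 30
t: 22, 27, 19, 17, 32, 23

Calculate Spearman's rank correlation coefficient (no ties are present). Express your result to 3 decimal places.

-0.943

Rank s: 3, 2, 5, 6, 1, 4
Rank t: 3, 5, 2, 1, 6, 4
d = rank(s) − rank(t): 0, -3, 3, 5, -5, 0; Σd² = 68
ρ = 1 − 6Σd² / [n(n²−1)] = 1 − 6×68 / (6×35) = 1 − 408/210 ≈ -0.943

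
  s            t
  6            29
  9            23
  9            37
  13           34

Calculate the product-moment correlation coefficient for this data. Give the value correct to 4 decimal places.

0.3455

n = 4, Σs = 37, Σt = 123, Σs² = 367, Σt² = 3895, Σst = 1156
nΣst − ΣsΣt = 4624 − 4551 = 73
nΣs² − (Σs)² = 1468 − 1369 = 99; nΣt² − (Σt)² = 15580 − 15129 = 451
r = 73 / √(99 × 451) = 73 / 211.3031 ≈ 0.3455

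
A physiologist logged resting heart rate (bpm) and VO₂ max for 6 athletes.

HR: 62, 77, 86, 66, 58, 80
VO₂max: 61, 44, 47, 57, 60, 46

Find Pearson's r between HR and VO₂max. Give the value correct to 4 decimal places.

-0.9141

n = 6, Σx = 429, Σy = 315, Σx² = 31289, Σy² = 16831, Σxy = 22134
nΣxy − ΣxΣy = 132804 − 135135 = -2331
nΣx² − (Σx)² = 187734 − 184041 = 3693; nΣy² − (Σy)² = 100986 − 99225 = 1761
r = -2331 / √(3693 × 1761) = -2331 / 2550.1712 ≈ -0.9141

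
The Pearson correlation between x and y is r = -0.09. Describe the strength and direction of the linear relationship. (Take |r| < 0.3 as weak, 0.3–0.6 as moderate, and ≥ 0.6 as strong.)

weak negative

r = -0.09 < 0 so the relationship is negative.
|r| = 0.09, which falls in the weak range.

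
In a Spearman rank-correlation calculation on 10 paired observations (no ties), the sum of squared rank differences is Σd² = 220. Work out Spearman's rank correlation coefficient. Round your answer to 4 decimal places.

-0.3333

ρ = 1 − 6Σd² / [n(n²−1)] = 1 − 6×220 / (10×99)
  = 1 − 1320/990 = 1 − 1.33333 ≈ -0.3333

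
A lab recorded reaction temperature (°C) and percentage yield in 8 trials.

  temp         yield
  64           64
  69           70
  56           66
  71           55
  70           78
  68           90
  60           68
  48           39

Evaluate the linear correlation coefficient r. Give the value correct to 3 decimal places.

0.628

n = 8, Σx = 506, Σy = 530, Σx² = 32462, Σy² = 36706, Σxy = 34059
nΣxy − ΣxΣy = 272472 − 268180 = 4292
nΣx² − (Σx)² = 259696 − 256036 = 3660; nΣy² − (Σy)² = 293648 − 280900 = 12748
r = 4292 / √(3660 × 12748) = 4292 / 6830.6427 ≈ 0.628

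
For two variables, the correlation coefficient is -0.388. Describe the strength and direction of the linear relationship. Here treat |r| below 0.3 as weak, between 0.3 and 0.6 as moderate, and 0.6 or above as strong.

r = -0.388 < 0 so the relationship is negative.
|r| = 0.388, which falls in the moderate range.

moderate negative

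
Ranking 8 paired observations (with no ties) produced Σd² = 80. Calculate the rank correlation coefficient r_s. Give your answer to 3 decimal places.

0.048

ρ = 1 − 6Σd² / [n(n²−1)] = 1 − 6×80 / (8×63)
  = 1 − 480/504 = 1 − 0.9524 ≈ 0.048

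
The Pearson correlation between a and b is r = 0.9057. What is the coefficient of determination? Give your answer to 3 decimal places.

r² = (0.9057)² = 0.820

0.820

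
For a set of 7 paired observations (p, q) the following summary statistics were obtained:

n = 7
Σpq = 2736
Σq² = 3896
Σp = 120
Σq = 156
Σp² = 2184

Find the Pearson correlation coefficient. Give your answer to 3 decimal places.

r = (nΣpq − ΣpΣq) / √[(nΣp² − (Σp)²)(nΣq² − (Σq)²)]
Numerator: 7×2736 − 120×156 = 432
Denominator: √[(15288 − 14400)(27272 − 24336)] = √[888 × 2936] = 1614.6727
r = 432 / 1614.6727 ≈ 0.268

0.268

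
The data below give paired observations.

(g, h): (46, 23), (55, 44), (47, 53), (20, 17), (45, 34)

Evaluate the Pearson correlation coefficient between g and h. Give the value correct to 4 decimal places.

n = 5, Σg = 213, Σh = 171, Σg² = 9775, Σh² = 6719, Σgh = 7839
nΣgh − ΣgΣh = 39195 − 36423 = 2772
nΣg² − (Σg)² = 48875 − 45369 = 3506; nΣh² − (Σh)² = 33595 − 29241 = 4354
r = 2772 / √(3506 × 4354) = 2772 / 3907.0608 ≈ 0.7095

0.7095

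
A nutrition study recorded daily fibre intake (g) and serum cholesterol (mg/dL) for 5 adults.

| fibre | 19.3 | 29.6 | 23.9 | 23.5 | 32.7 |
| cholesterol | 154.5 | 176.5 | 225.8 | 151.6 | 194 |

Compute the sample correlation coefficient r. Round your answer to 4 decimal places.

n = 5, Σx = 129, Σy = 902.4, Σx² = 3441.4, Σy² = 166626.7, Σxy = 23509.27
nΣxy − ΣxΣy = 117546.35 − 116409.6 = 1136.75
nΣx² − (Σx)² = 17207 − 16641 = 566; nΣy² − (Σy)² = 833133.5 − 814325.76 = 18807.74
r = 1136.75 / √(566 × 18807.74) = 1136.75 / 3262.6953 ≈ 0.3484

0.3484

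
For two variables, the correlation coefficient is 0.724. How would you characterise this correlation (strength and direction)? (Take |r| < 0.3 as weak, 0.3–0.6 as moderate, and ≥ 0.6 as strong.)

r = 0.724 > 0 so the relationship is positive.
|r| = 0.724, which falls in the strong range.

strong positive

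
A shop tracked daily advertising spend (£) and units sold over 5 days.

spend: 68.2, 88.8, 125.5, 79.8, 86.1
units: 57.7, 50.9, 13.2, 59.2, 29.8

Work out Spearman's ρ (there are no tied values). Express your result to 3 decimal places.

Rank spend: 1, 4, 5, 2, 3
Rank units: 4, 3, 1, 5, 2
d = rank(spend) − rank(units): -3, 1, 4, -3, 1; Σd² = 36
ρ = 1 − 6Σd² / [n(n²−1)] = 1 − 6×36 / (5×24) = 1 − 216/120 ≈ -0.800

-0.800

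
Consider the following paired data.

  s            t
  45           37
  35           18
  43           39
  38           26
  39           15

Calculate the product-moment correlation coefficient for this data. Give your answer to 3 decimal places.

n = 5, Σs = 200, Σt = 135, Σs² = 8064, Σt² = 4115, Σst = 5545
nΣst − ΣsΣt = 27725 − 27000 = 725
nΣs² − (Σs)² = 40320 − 40000 = 320; nΣt² − (Σt)² = 20575 − 18225 = 2350
r = 725 / √(320 × 2350) = 725 / 867.1793 ≈ 0.836

0.836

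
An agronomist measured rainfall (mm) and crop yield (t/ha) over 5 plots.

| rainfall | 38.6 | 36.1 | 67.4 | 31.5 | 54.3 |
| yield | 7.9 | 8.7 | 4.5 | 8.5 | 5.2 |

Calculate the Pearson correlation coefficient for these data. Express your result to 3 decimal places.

-0.971

n = 5, Σx = 227.9, Σy = 34.8, Σx² = 11276.67, Σy² = 257.64, Σxy = 1472.42
nΣxy − ΣxΣy = 7362.1 − 7930.92 = -568.82
nΣx² − (Σx)² = 56383.35 − 51938.41 = 4444.94; nΣy² − (Σy)² = 1288.2 − 1211.04 = 77.16
r = -568.82 / √(4444.94 × 77.16) = -568.82 / 585.6377 ≈ -0.971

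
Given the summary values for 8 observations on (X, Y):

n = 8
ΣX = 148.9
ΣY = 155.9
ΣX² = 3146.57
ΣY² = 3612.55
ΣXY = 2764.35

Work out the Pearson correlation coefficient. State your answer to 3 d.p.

-0.296

r = (nΣXY − ΣXΣY) / √[(nΣX² − (ΣX)²)(nΣY² − (ΣY)²)]
Numerator: 8×2764.35 − 148.9×155.9 = -1098.71
Denominator: √[(25172.56 − 22171.21)(28900.4 − 24304.81)] = √[3001.35 × 4595.59] = 3713.8893
r = -1098.71 / 3713.8893 ≈ -0.296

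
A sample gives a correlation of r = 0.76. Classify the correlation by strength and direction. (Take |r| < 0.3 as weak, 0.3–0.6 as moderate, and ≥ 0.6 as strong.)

strong positive

r = 0.76 > 0 so the relationship is positive.
|r| = 0.76, which falls in the strong range.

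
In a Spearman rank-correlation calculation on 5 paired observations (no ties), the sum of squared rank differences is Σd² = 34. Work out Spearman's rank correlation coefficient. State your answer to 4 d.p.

-0.7000

ρ = 1 − 6Σd² / [n(n²−1)] = 1 − 6×34 / (5×24)
  = 1 − 204/120 = 1 − 1.70000 ≈ -0.7000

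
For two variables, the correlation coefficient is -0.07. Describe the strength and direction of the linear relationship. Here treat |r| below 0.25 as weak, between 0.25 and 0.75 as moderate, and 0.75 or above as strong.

weak negative

r = -0.07 < 0 so the relationship is negative.
|r| = 0.07, which falls in the weak range.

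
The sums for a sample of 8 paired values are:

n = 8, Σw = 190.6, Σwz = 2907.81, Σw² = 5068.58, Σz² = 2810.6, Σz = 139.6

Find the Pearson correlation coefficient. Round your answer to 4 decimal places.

-0.9407

r = (nΣwz − ΣwΣz) / √[(nΣw² − (Σw)²)(nΣz² − (Σz)²)]
Numerator: 8×2907.81 − 190.6×139.6 = -3345.28
Denominator: √[(40548.64 − 36328.36)(22484.8 − 19488.16)] = √[4220.28 × 2996.64] = 3556.2143
r = -3345.28 / 3556.2143 ≈ -0.9407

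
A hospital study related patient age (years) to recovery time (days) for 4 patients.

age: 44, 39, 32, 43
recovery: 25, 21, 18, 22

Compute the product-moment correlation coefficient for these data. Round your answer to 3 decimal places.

0.933

n = 4, Σx = 158, Σy = 86, Σx² = 6330, Σy² = 1874, Σxy = 3441
nΣxy − ΣxΣy = 13764 − 13588 = 176
nΣx² − (Σx)² = 25320 − 24964 = 356; nΣy² − (Σy)² = 7496 − 7396 = 100
r = 176 / √(356 × 100) = 176 / 188.6796 ≈ 0.933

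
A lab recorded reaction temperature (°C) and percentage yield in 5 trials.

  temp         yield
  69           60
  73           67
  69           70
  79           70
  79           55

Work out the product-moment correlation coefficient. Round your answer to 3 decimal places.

n = 5, Σx = 369, Σy = 322, Σx² = 27333, Σy² = 20914, Σxy = 23736
nΣxy − ΣxΣy = 118680 − 118818 = -138
nΣx² − (Σx)² = 136665 − 136161 = 504; nΣy² − (Σy)² = 104570 − 103684 = 886
r = -138 / √(504 × 886) = -138 / 668.2395 ≈ -0.207

-0.207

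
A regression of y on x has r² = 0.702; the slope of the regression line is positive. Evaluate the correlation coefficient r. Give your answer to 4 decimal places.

0.8379

|r| = √0.702 = 0.8379
The association is positive, so r = 0.8379.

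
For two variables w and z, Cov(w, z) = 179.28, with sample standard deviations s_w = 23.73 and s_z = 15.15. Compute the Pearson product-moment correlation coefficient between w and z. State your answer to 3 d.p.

r = Cov(w,z) / (s_w · s_z) = 179.28 / (23.73 × 15.15)
  = 179.28 / 359.5095 ≈ 0.499

0.499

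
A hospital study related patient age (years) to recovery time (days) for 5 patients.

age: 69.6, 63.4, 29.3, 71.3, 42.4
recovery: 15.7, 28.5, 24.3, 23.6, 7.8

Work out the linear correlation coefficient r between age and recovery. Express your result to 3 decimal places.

n = 5, Σx = 276, Σy = 99.9, Σx² = 16603.66, Σy² = 2267.03, Σxy = 5625.01
nΣxy − ΣxΣy = 28125.05 − 27572.4 = 552.65
nΣx² − (Σx)² = 83018.3 − 76176 = 6842.3; nΣy² − (Σy)² = 11335.15 − 9980.01 = 1355.14
r = 552.65 / √(6842.3 × 1355.14) = 552.65 / 3045.0410 ≈ 0.181

0.181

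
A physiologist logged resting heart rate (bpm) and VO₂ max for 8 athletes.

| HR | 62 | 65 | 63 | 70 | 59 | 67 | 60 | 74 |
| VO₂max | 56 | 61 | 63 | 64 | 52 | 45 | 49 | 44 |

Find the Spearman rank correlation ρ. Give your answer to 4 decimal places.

Rank HR: 3, 5, 4, 7, 1, 6, 2, 8
Rank VO₂max: 5, 6, 7, 8, 4, 2, 3, 1
d = rank(HR) − rank(VO₂max): -2, -1, -3, -1, -3, 4, -1, 7; Σd² = 90
ρ = 1 − 6Σd² / [n(n²−1)] = 1 − 6×90 / (8×63) = 1 − 540/504 ≈ -0.0714

-0.0714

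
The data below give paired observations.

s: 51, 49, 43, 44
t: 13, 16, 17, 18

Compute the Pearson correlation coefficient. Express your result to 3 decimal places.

-0.879

n = 4, Σs = 187, Σt = 64, Σs² = 8787, Σt² = 1038, Σst = 2970
nΣst − ΣsΣt = 11880 − 11968 = -88
nΣs² − (Σs)² = 35148 − 34969 = 179; nΣt² − (Σt)² = 4152 − 4096 = 56
r = -88 / √(179 × 56) = -88 / 100.1199 ≈ -0.879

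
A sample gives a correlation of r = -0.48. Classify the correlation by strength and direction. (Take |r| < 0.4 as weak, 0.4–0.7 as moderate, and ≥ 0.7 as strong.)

r = -0.48 < 0 so the relationship is negative.
|r| = 0.48, which falls in the moderate range.

moderate negative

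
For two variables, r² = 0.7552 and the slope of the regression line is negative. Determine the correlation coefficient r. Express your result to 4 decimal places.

|r| = √0.7552 = 0.8690
The association is negative, so r = −0.8690.

-0.8690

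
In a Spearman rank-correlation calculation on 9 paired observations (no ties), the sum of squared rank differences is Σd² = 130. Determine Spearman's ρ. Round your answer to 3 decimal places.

-0.083

ρ = 1 − 6Σd² / [n(n²−1)] = 1 − 6×130 / (9×80)
  = 1 − 780/720 = 1 − 1.0833 ≈ -0.083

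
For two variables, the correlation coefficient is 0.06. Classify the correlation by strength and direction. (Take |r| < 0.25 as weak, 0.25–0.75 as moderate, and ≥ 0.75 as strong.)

weak positive

r = 0.06 > 0 so the relationship is positive.
|r| = 0.06, which falls in the weak range.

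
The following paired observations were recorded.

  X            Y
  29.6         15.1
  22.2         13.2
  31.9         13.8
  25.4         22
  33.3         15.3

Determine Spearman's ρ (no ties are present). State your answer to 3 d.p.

Rank X: 3, 1, 4, 2, 5
Rank Y: 3, 1, 2, 5, 4
d = rank(X) − rank(Y): 0, 0, 2, -3, 1; Σd² = 14
ρ = 1 − 6Σd² / [n(n²−1)] = 1 − 6×14 / (5×24) = 1 − 84/120 ≈ 0.300

0.300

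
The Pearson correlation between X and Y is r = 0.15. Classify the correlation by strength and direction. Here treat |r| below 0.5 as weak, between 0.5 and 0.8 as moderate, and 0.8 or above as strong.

r = 0.15 > 0 so the relationship is positive.
|r| = 0.15, which falls in the weak range.

weak positive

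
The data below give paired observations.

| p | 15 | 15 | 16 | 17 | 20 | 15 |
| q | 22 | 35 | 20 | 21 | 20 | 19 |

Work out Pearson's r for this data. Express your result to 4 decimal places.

n = 6, Σp = 98, Σq = 137, Σp² = 1620, Σq² = 3311, Σpq = 2217
nΣpq − ΣpΣq = 13302 − 13426 = -124
nΣp² − (Σp)² = 9720 − 9604 = 116; nΣq² − (Σq)² = 19866 − 18769 = 1097
r = -124 / √(116 × 1097) = -124 / 356.7240 ≈ -0.3476

-0.3476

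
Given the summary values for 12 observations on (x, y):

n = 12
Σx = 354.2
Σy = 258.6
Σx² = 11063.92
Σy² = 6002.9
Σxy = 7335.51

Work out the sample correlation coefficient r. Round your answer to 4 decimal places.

-0.5813

r = (nΣxy − ΣxΣy) / √[(nΣx² − (Σx)²)(nΣy² − (Σy)²)]
Numerator: 12×7335.51 − 354.2×258.6 = -3570
Denominator: √[(132767.04 − 125457.64)(72034.8 − 66873.96)] = √[7309.4 × 5160.84] = 6141.8763
r = -3570 / 6141.8763 ≈ -0.5813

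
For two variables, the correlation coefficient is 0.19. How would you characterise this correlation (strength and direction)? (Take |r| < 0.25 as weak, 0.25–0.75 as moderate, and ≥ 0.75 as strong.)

weak positive

r = 0.19 > 0 so the relationship is positive.
|r| = 0.19, which falls in the weak range.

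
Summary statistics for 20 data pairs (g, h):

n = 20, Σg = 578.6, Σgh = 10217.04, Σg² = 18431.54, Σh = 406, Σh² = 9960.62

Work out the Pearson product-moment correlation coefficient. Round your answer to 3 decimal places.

r = (nΣgh − ΣgΣh) / √[(nΣg² − (Σg)²)(nΣh² − (Σh)²)]
Numerator: 20×10217.04 − 578.6×406 = -30570.8
Denominator: √[(368630.8 − 334777.96)(199212.4 − 164836)] = √[33852.84 × 34376.4] = 34113.6156
r = -30570.8 / 34113.6156 ≈ -0.896

-0.896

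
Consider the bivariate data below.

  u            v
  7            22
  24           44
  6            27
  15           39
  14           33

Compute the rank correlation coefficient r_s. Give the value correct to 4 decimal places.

Rank u: 2, 5, 1, 4, 3
Rank v: 1, 5, 2, 4, 3
d = rank(u) − rank(v): 1, 0, -1, 0, 0; Σd² = 2
ρ = 1 − 6Σd² / [n(n²−1)] = 1 − 6×2 / (5×24) = 1 − 12/120 ≈ 0.9000

0.9000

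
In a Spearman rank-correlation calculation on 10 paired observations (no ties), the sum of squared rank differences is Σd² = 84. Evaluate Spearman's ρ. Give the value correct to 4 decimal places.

ρ = 1 − 6Σd² / [n(n²−1)] = 1 − 6×84 / (10×99)
  = 1 − 504/990 = 1 − 0.50909 ≈ 0.4909

0.4909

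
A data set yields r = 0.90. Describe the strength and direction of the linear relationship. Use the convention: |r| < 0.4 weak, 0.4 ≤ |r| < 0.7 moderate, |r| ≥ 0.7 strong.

strong positive

r = 0.90 > 0 so the relationship is positive.
|r| = 0.90, which falls in the strong range.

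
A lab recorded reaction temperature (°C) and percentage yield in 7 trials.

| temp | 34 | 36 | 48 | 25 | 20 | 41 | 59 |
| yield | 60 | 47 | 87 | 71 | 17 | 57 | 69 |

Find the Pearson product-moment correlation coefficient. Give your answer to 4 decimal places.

0.6239

n = 7, Σx = 263, Σy = 408, Σx² = 10943, Σy² = 26718, Σxy = 16431
nΣxy − ΣxΣy = 115017 − 107304 = 7713
nΣx² − (Σx)² = 76601 − 69169 = 7432; nΣy² − (Σy)² = 187026 − 166464 = 20562
r = 7713 / √(7432 × 20562) = 7713 / 12361.9086 ≈ 0.6239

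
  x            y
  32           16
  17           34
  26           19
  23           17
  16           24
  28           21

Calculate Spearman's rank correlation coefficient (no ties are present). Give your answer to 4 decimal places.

-0.7143

Rank x: 6, 2, 4, 3, 1, 5
Rank y: 1, 6, 3, 2, 5, 4
d = rank(x) − rank(y): 5, -4, 1, 1, -4, 1; Σd² = 60
ρ = 1 − 6Σd² / [n(n²−1)] = 1 − 6×60 / (6×35) = 1 − 360/210 ≈ -0.7143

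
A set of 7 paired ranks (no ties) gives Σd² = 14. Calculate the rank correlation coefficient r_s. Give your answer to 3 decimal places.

ρ = 1 − 6Σd² / [n(n²−1)] = 1 − 6×14 / (7×48)
  = 1 − 84/336 = 1 − 0.2500 ≈ 0.750

0.750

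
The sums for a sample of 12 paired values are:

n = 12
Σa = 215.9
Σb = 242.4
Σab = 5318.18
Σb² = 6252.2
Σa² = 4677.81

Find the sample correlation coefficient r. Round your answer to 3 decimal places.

0.923

r = (nΣab − ΣaΣb) / √[(nΣa² − (Σa)²)(nΣb² − (Σb)²)]
Numerator: 12×5318.18 − 215.9×242.4 = 11484
Denominator: √[(56133.72 − 46612.81)(75026.4 − 58757.76)] = √[9520.91 × 16268.64] = 12445.5718
r = 11484 / 12445.5718 ≈ 0.923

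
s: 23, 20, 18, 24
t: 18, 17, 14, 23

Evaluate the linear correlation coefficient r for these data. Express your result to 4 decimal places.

0.9058

n = 4, Σs = 85, Σt = 72, Σs² = 1829, Σt² = 1338, Σst = 1558
nΣst − ΣsΣt = 6232 − 6120 = 112
nΣs² − (Σs)² = 7316 − 7225 = 91; nΣt² − (Σt)² = 5352 − 5184 = 168
r = 112 / √(91 × 168) = 112 / 123.6447 ≈ 0.9058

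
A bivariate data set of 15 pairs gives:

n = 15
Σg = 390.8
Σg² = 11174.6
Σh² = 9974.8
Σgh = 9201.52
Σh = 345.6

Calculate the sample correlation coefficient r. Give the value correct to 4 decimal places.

r = (nΣgh − ΣgΣh) / √[(nΣg² − (Σg)²)(nΣh² − (Σh)²)]
Numerator: 15×9201.52 − 390.8×345.6 = 2962.32
Denominator: √[(167619 − 152724.64)(149622 − 119439.36)] = √[14894.36 × 30182.64] = 21202.6203
r = 2962.32 / 21202.6203 ≈ 0.1397

0.1397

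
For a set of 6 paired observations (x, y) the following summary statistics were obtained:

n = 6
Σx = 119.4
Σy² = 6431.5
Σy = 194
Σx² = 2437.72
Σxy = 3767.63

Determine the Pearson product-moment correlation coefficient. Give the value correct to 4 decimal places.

r = (nΣxy − ΣxΣy) / √[(nΣx² − (Σx)²)(nΣy² − (Σy)²)]
Numerator: 6×3767.63 − 119.4×194 = -557.82
Denominator: √[(14626.32 − 14256.36)(38589 − 37636)] = √[369.96 × 953] = 593.7776
r = -557.82 / 593.7776 ≈ -0.9394

-0.9394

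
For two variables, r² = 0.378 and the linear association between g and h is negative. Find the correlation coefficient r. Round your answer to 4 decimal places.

|r| = √0.378 = 0.6148
The association is negative, so r = −0.6148.

-0.6148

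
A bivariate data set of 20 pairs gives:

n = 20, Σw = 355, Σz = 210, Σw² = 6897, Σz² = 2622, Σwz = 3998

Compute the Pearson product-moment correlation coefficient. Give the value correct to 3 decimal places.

r = (nΣwz − ΣwΣz) / √[(nΣw² − (Σw)²)(nΣz² − (Σz)²)]
Numerator: 20×3998 − 355×210 = 5410
Denominator: √[(137940 − 126025)(52440 − 44100)] = √[11915 × 8340] = 9968.5054
r = 5410 / 9968.5054 ≈ 0.543

0.543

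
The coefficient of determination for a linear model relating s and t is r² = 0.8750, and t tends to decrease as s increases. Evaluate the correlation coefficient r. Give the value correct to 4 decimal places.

|r| = √0.8750 = 0.9354
The association is negative, so r = −0.9354.

-0.9354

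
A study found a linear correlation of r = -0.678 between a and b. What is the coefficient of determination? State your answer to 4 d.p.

0.4597

r² = (-0.678)² = 0.4597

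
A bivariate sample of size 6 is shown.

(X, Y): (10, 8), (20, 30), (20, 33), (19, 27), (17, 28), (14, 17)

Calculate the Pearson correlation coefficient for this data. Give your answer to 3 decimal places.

0.976

n = 6, ΣX = 100, ΣY = 143, ΣX² = 1746, ΣY² = 3855, ΣXY = 2567
nΣXY − ΣXΣY = 15402 − 14300 = 1102
nΣX² − (ΣX)² = 10476 − 10000 = 476; nΣY² − (ΣY)² = 23130 − 20449 = 2681
r = 1102 / √(476 × 2681) = 1102 / 1129.6707 ≈ 0.976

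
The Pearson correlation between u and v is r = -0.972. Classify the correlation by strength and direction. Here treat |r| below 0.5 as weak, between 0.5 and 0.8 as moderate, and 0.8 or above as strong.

strong negative

r = -0.972 < 0 so the relationship is negative.
|r| = 0.972, which falls in the strong range.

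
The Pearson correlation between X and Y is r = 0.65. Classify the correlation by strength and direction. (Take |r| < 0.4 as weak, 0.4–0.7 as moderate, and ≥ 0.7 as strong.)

r = 0.65 > 0 so the relationship is positive.
|r| = 0.65, which falls in the moderate range.

moderate positive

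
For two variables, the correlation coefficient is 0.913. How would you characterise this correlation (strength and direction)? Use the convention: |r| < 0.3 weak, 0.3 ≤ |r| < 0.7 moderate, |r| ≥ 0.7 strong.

strong positive

r = 0.913 > 0 so the relationship is positive.
|r| = 0.913, which falls in the strong range.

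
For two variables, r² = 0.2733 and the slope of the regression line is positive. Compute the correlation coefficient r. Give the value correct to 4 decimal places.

0.5228

|r| = √0.2733 = 0.5228
The association is positive, so r = 0.5228.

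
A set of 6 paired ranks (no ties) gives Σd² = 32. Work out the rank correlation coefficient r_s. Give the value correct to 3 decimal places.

0.086

ρ = 1 − 6Σd² / [n(n²−1)] = 1 − 6×32 / (6×35)
  = 1 − 192/210 = 1 − 0.9143 ≈ 0.086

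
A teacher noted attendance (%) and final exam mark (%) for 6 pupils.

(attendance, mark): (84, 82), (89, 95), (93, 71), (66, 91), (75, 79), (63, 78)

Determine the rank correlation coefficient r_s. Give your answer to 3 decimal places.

-0.029

Rank attendance: 4, 5, 6, 2, 3, 1
Rank mark: 4, 6, 1, 5, 3, 2
d = rank(attendance) − rank(mark): 0, -1, 5, -3, 0, -1; Σd² = 36
ρ = 1 − 6Σd² / [n(n²−1)] = 1 − 6×36 / (6×35) = 1 − 216/210 ≈ -0.029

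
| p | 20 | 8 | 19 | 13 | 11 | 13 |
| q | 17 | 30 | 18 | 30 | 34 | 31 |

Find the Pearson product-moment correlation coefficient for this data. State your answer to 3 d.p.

n = 6, Σp = 84, Σq = 160, Σp² = 1284, Σq² = 4530, Σpq = 2089
nΣpq − ΣpΣq = 12534 − 13440 = -906
nΣp² − (Σp)² = 7704 − 7056 = 648; nΣq² − (Σq)² = 27180 − 25600 = 1580
r = -906 / √(648 × 1580) = -906 / 1011.8498 ≈ -0.895

-0.895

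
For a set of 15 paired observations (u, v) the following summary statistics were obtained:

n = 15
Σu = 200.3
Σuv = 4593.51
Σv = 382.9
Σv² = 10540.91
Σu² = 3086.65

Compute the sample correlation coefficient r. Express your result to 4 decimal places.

r = (nΣuv − ΣuΣv) / √[(nΣu² − (Σu)²)(nΣv² − (Σv)²)]
Numerator: 15×4593.51 − 200.3×382.9 = -7792.22
Denominator: √[(46299.75 − 40120.09)(158113.65 − 146612.41)] = √[6179.66 × 11501.24] = 8430.5251
r = -7792.22 / 8430.5251 ≈ -0.9243

-0.9243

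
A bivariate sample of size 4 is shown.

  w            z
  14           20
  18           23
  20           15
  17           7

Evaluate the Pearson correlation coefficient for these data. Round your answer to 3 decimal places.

n = 4, Σw = 69, Σz = 65, Σw² = 1209, Σz² = 1203, Σwz = 1113
nΣwz − ΣwΣz = 4452 − 4485 = -33
nΣw² − (Σw)² = 4836 − 4761 = 75; nΣz² − (Σz)² = 4812 − 4225 = 587
r = -33 / √(75 × 587) = -33 / 209.8214 ≈ -0.157

-0.157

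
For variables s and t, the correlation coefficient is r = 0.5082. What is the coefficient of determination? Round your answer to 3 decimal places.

r² = (0.5082)² = 0.258

0.258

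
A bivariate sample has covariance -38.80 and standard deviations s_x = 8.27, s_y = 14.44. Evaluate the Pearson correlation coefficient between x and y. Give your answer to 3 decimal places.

-0.325

r = Cov(x,y) / (s_x · s_y) = -38.80 / (8.27 × 14.44)
  = -38.80 / 119.4188 ≈ -0.325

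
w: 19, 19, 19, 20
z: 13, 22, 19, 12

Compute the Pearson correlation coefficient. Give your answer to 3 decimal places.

n = 4, Σw = 77, Σz = 66, Σw² = 1483, Σz² = 1158, Σwz = 1266
nΣwz − ΣwΣz = 5064 − 5082 = -18
nΣw² − (Σw)² = 5932 − 5929 = 3; nΣz² − (Σz)² = 4632 − 4356 = 276
r = -18 / √(3 × 276) = -18 / 28.7750 ≈ -0.626

-0.626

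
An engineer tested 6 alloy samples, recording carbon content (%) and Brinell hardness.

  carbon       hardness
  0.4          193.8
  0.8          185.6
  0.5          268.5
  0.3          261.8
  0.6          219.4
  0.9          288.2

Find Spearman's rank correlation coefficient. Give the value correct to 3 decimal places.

Rank carbon: 2, 5, 3, 1, 4, 6
Rank hardness: 2, 1, 5, 4, 3, 6
d = rank(carbon) − rank(hardness): 0, 4, -2, -3, 1, 0; Σd² = 30
ρ = 1 − 6Σd² / [n(n²−1)] = 1 − 6×30 / (6×35) = 1 − 180/210 ≈ 0.143

0.143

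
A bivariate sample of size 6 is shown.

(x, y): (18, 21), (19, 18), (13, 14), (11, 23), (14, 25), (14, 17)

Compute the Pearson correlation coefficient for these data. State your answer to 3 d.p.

n = 6, Σx = 89, Σy = 118, Σx² = 1367, Σy² = 2404, Σxy = 1743
nΣxy − ΣxΣy = 10458 − 10502 = -44
nΣx² − (Σx)² = 8202 − 7921 = 281; nΣy² − (Σy)² = 14424 − 13924 = 500
r = -44 / √(281 × 500) = -44 / 374.8333 ≈ -0.117

-0.117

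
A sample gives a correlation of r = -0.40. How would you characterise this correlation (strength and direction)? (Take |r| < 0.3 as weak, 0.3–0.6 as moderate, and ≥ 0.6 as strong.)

moderate negative

r = -0.40 < 0 so the relationship is negative.
|r| = 0.40, which falls in the moderate range.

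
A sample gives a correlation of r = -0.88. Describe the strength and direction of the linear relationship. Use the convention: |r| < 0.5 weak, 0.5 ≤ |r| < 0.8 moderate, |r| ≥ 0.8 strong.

strong negative

r = -0.88 < 0 so the relationship is negative.
|r| = 0.88, which falls in the strong range.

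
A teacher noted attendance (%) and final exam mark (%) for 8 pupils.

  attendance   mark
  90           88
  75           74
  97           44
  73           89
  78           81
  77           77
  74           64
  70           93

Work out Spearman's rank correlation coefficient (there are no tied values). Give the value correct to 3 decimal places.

Rank attendance: 7, 4, 8, 2, 6, 5, 3, 1
Rank mark: 6, 3, 1, 7, 5, 4, 2, 8
d = rank(attendance) − rank(mark): 1, 1, 7, -5, 1, 1, 1, -7; Σd² = 128
ρ = 1 − 6Σd² / [n(n²−1)] = 1 − 6×128 / (8×63) = 1 − 768/504 ≈ -0.524

-0.524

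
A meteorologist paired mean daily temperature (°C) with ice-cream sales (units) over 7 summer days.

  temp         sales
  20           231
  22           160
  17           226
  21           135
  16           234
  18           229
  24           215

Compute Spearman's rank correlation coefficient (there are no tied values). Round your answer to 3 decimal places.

Rank temp: 4, 6, 2, 5, 1, 3, 7
Rank sales: 6, 2, 4, 1, 7, 5, 3
d = rank(temp) − rank(sales): -2, 4, -2, 4, -6, -2, 4; Σd² = 96
ρ = 1 − 6Σd² / [n(n²−1)] = 1 − 6×96 / (7×48) = 1 − 576/336 ≈ -0.714

-0.714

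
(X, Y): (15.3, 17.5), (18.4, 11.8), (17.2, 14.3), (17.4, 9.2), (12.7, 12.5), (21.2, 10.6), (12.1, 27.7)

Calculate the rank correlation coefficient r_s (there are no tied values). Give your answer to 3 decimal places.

Rank X: 3, 6, 4, 5, 2, 7, 1
Rank Y: 6, 3, 5, 1, 4, 2, 7
d = rank(X) − rank(Y): -3, 3, -1, 4, -2, 5, -6; Σd² = 100
ρ = 1 − 6Σd² / [n(n²−1)] = 1 − 6×100 / (7×48) = 1 − 600/336 ≈ -0.786

-0.786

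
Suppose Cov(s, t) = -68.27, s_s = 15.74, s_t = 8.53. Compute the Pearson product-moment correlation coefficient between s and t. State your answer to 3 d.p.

-0.508

r = Cov(s,t) / (s_s · s_t) = -68.27 / (15.74 × 8.53)
  = -68.27 / 134.2622 ≈ -0.508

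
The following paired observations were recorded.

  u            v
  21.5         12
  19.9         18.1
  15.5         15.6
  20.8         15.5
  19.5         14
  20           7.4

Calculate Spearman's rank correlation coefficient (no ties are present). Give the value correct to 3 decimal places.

-0.486

Rank u: 6, 3, 1, 5, 2, 4
Rank v: 2, 6, 5, 4, 3, 1
d = rank(u) − rank(v): 4, -3, -4, 1, -1, 3; Σd² = 52
ρ = 1 − 6Σd² / [n(n²−1)] = 1 − 6×52 / (6×35) = 1 − 312/210 ≈ -0.486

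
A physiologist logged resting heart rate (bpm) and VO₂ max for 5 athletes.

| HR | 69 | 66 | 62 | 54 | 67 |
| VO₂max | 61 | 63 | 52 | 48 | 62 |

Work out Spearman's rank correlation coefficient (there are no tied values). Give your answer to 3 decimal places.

0.600

Rank HR: 5, 3, 2, 1, 4
Rank VO₂max: 3, 5, 2, 1, 4
d = rank(HR) − rank(VO₂max): 2, -2, 0, 0, 0; Σd² = 8
ρ = 1 − 6Σd² / [n(n²−1)] = 1 − 6×8 / (5×24) = 1 − 48/120 ≈ 0.600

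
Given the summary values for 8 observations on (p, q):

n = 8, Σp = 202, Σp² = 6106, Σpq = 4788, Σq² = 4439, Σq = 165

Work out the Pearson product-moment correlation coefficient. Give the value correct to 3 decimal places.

r = (nΣpq − ΣpΣq) / √[(nΣp² − (Σp)²)(nΣq² − (Σq)²)]
Numerator: 8×4788 − 202×165 = 4974
Denominator: √[(48848 − 40804)(35512 − 27225)] = √[8044 × 8287] = 8164.5960
r = 4974 / 8164.5960 ≈ 0.609

0.609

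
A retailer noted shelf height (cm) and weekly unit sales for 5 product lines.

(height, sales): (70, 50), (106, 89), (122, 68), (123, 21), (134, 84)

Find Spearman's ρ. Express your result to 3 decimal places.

Rank height: 1, 2, 3, 4, 5
Rank sales: 2, 5, 3, 1, 4
d = rank(height) − rank(sales): -1, -3, 0, 3, 1; Σd² = 20
ρ = 1 − 6Σd² / [n(n²−1)] = 1 − 6×20 / (5×24) = 1 − 120/120 ≈ 0.000

0.000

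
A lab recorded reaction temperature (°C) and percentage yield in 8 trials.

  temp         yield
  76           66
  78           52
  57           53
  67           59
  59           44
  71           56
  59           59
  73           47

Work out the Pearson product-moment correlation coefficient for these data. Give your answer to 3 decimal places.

n = 8, Σx = 540, Σy = 436, Σx² = 36930, Σy² = 24112, Σxy = 29530
nΣxy − ΣxΣy = 236240 − 235440 = 800
nΣx² − (Σx)² = 295440 − 291600 = 3840; nΣy² − (Σy)² = 192896 − 190096 = 2800
r = 800 / √(3840 × 2800) = 800 / 3279.0242 ≈ 0.244

0.244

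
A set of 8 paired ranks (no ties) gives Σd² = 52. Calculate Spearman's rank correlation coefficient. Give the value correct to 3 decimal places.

ρ = 1 − 6Σd² / [n(n²−1)] = 1 − 6×52 / (8×63)
  = 1 − 312/504 = 1 − 0.6190 ≈ 0.381

0.381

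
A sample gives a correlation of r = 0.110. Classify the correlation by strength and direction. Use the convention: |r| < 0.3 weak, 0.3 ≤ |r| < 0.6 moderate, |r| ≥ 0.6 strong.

r = 0.110 > 0 so the relationship is positive.
|r| = 0.110, which falls in the weak range.

weak positive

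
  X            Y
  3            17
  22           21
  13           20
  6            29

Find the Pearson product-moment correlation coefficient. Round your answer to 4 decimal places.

n = 4, ΣX = 44, ΣY = 87, ΣX² = 698, ΣY² = 1971, ΣXY = 947
nΣXY − ΣXΣY = 3788 − 3828 = -40
nΣX² − (ΣX)² = 2792 − 1936 = 856; nΣY² − (ΣY)² = 7884 − 7569 = 315
r = -40 / √(856 × 315) = -40 / 519.2687 ≈ -0.0770

-0.0770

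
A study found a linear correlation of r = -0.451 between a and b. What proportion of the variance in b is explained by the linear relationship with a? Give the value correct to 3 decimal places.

0.203

r² = (-0.451)² = 0.203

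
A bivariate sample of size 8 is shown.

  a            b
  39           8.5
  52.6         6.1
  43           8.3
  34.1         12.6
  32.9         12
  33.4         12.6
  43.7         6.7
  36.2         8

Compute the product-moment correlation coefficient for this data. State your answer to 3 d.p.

n = 8, Σa = 314.9, Σb = 74.8, Σa² = 12717.67, Σb² = 748.76, Σab = 2836.95
nΣab − ΣaΣb = 22695.6 − 23554.52 = -858.92
nΣa² − (Σa)² = 101741.36 − 99162.01 = 2579.35; nΣb² − (Σb)² = 5990.08 − 5595.04 = 395.04
r = -858.92 / √(2579.35 × 395.04) = -858.92 / 1009.4288 ≈ -0.851

-0.851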